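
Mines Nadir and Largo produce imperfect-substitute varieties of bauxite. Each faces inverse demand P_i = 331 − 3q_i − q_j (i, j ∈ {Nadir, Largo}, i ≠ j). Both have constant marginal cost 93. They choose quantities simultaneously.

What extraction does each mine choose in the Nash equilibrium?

Mine Nadir's profit: π = q_{Nadir}(331 − 3q_{Nadir} − q_{Largo}) − 93q_{Nadir}.
∂π/∂q_{Nadir} = 238 − 6q_{Nadir} − q_{Largo} = 0 ⇒ q_{Nadir} = 119/3 − (1/6)q_{Largo}.
By symmetry q_{Largo} = q_{Nadir}; substituting into the reaction function, (7/6)q_{Nadir} = 119/3 and q_{Nadir} = 34.

34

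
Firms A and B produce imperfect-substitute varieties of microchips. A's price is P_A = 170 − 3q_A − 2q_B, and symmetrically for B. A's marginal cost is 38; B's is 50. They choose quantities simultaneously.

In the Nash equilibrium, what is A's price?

Firm A's profit: π = q_A(170 − 3q_A − 2q_B) − 38q_A.
∂π/∂q_A = 132 − 6q_A − 2q_B = 0 ⇒ q_A = 22 − (1/3)q_B.
Similarly q_B = 20 − (1/3)q_A.
Plugging q_B into A's best response: q_A = 22 − (1/3)(20 − (1/3)q_A) ⇒ (8/9)q_A = 46/3, so q_A = 17.25.
Then q_B = 20 − (1/3)·17.25 = 14.25.
P_A = 170 − 3·17.25 − 2·14.25 = 89.75.

89.75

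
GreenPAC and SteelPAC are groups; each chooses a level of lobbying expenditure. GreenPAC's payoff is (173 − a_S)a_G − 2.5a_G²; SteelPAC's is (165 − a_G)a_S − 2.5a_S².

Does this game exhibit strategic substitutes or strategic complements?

Expanding GreenPAC's payoff: 173a_G − a_Sa_G − 2.5a_G².
∂π/∂a_G = 173 − a_S − 5a_G = 0, so a_G = 34.6 − 0.2a_S.
The best-response slope da_G/da_S = −0.2 < 0: the reaction function is downward-sloping, so the choices are strategic substitutes.

strategic substitutes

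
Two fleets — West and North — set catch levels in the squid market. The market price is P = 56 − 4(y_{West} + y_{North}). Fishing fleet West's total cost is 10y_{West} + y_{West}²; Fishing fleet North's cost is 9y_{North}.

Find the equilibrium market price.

Fishing fleet West's profit: π = y_{West}(56 − 4(y_{West} + y_{North})) − 10y_{West} − y_{West}².
∂π/∂y_{West} = 46 − 10y_{West} − 4y_{North} = 0, so y_{West} = 4.6 − 0.4y_{North}.
For North: ∂π/∂y_{North} = 47 − 8y_{North} − 4y_{West} = 0 ⇒ y_{North} = 5.875 − 0.5y_{West}.
Solving the two reaction functions simultaneously: (1 − (−0.4)(−0.5))y_{West} = 4.6 − 0.4·5.875, so 0.8y_{West} = 2.25 and y_{West} = 2.8125.
Then y_{North} = 5.875 − 0.5·2.8125 = 143/32.
Equilibrium price: P = 56 − 4·(233/32) = 26.875.

26.875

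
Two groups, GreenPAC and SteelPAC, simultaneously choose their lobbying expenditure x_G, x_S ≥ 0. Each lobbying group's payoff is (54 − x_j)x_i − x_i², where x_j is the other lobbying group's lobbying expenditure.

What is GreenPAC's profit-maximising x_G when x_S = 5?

GreenPAC's payoff is (54 − x_S)x_G − x_G².
∂π/∂x_G = 54 − x_S − 2x_G = 0, so x_G = 27 − 0.5x_S.
At x_S = 5: x_G = 27 − 0.5·5 = 24.5.

24.5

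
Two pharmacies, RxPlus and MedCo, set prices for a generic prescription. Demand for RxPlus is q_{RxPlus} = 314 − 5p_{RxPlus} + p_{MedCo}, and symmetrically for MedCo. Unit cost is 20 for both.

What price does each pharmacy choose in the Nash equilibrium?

46

RxPlus's profit: π = (p_{RxPlus} − 20)(314 − 5p_{RxPlus} + p_{MedCo}).
∂π/∂p_{RxPlus} = 414 − 10p_{RxPlus} + p_{MedCo} = 0 ⇒ p_{RxPlus} = 41.4 + 0.1p_{MedCo}.
By symmetry p_{MedCo} = p_{RxPlus}; substituting into the reaction function, 0.9p_{RxPlus} = 41.4 and p_{RxPlus} = 46.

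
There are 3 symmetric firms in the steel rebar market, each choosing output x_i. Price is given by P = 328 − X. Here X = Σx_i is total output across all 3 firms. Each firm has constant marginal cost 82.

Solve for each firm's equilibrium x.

61.5

A representative firm's profit is π_i = x_i(328 − X) − 82x_i, with X = x_i + Σ_{j≠i} x_j.
First-order condition: 246 − 2x_i − Σ_{j≠i} x_j = 0.
With identical firms, set every x_j = x: then 246 − 2x − 2x = 0, i.e. x = 246/4 = 61.5.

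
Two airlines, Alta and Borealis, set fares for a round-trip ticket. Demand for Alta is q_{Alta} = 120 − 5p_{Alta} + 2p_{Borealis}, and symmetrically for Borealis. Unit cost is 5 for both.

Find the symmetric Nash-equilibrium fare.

Alta's profit: π = (p_{Alta} − 5)(120 − 5p_{Alta} + 2p_{Borealis}).
∂π/∂p_{Alta} = 145 − 10p_{Alta} + 2p_{Borealis} = 0 ⇒ p_{Alta} = 14.5 + 0.2p_{Borealis}.
Setting p_{Alta} = p_{Borealis} in the reaction function: p_{Alta} = 14.5 + 0.2p_{Alta}, so p_{Alta} = 14.5 / 0.8 = 18.125.

18.125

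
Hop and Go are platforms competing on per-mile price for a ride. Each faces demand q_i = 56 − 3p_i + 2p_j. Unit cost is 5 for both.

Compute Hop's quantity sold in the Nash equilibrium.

Hop's profit: π = (p_{Hop} − 5)(56 − 3p_{Hop} + 2p_{Go}).
∂π/∂p_{Hop} = 71 − 6p_{Hop} + 2p_{Go} = 0 ⇒ p_{Hop} = 71/6 + (1/3)p_{Go}.
Setting p_{Hop} = p_{Go} in the reaction function: p_{Hop} = 71/6 + (1/3)p_{Hop}, so p_{Hop} = (71/6) / (2/3) = 17.75.
q_{Hop} = 56 − 3·17.75 + 2·17.75 = 38.25.

38.25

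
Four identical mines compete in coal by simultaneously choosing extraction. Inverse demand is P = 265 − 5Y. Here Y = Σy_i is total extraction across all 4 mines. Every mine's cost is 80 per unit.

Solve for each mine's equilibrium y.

7.4

A representative mine's profit is π_i = y_i(265 − 5Y) − 80y_i, with Y = y_i + Σ_{j≠i} y_j.
First-order condition: 185 − 10y_i − 5Σ_{j≠i} y_j = 0.
With identical mines, set every y_j = y: then 185 − 10y − 15y = 0, i.e. y = 185/25 = 7.4.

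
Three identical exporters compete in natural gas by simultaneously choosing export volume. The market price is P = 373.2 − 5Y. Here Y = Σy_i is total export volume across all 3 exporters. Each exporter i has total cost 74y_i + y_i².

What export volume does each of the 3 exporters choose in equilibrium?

13.6

A representative exporter's profit is π_i = y_i(373.2 − 5Y) − 74y_i − y_i², with Y = y_i + Σ_{j≠i} y_j.
First-order condition: 299.2 − 12y_i − 5Σ_{j≠i} y_j = 0.
With identical exporters, set every y_j = y: then 299.2 − 12y − 10y = 0, i.e. y = 299.2/22 = 13.6.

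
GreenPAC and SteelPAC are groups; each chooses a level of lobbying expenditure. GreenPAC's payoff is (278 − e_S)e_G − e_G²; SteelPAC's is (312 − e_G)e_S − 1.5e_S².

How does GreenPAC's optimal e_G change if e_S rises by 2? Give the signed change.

-1

Expanding GreenPAC's payoff: 278e_G − e_Se_G − e_G².
∂π/∂e_G = 278 − e_S − 2e_G = 0, so e_G = 139 − 0.5e_S.
The reaction-function slope is −0.5, so a 2-unit rise in e_S moves e_G by −0.5 × 2 = −1. GreenPAC's best response falls — the actions are strategic substitutes.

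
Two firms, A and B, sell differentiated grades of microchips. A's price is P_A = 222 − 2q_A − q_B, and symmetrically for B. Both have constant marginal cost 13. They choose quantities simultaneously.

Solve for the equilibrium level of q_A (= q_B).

41.8

Firm A's profit: π = q_A(222 − 2q_A − q_B) − 13q_A.
∂π/∂q_A = 209 − 4q_A − q_B = 0 ⇒ q_A = 52.25 − 0.25q_B.
Setting q_A = q_B in the reaction function: q_A = 52.25 − 0.25q_A, so q_A = 52.25 / 1.25 = 41.8.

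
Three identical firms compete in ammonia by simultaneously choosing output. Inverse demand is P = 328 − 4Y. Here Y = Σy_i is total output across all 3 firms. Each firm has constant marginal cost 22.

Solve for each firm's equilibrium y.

A representative firm's profit is π_i = y_i(328 − 4Y) − 22y_i, with Y = y_i + Σ_{j≠i} y_j.
First-order condition: 306 − 8y_i − 4Σ_{j≠i} y_j = 0.
With identical firms, set every y_j = y: then 306 − 8y − 8y = 0, i.e. y = 306/16 = 19.125.

19.125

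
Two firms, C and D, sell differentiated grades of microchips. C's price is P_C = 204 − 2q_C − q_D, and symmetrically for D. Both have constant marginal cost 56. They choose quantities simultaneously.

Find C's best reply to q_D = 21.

31.75

Firm C's profit: π = q_C(204 − 2q_C − q_D) − 56q_C.
∂π/∂q_C = 148 − 4q_C − q_D = 0 ⇒ q_C = 37 − 0.25q_D.
At q_D = 21: q_C = 37 − 0.25·21 = 31.75.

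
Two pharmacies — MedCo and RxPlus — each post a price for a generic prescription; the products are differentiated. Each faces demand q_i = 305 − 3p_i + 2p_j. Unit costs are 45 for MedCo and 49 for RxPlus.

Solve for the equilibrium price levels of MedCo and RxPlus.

110.75, 112.25

MedCo's profit: π = (p_{MedCo} − 45)(305 − 3p_{MedCo} + 2p_{RxPlus}).
∂π/∂p_{MedCo} = 440 − 6p_{MedCo} + 2p_{RxPlus} = 0 ⇒ p_{MedCo} = 220/3 + (1/3)p_{RxPlus}.
Similarly p_{RxPlus} = 226/3 + (1/3)p_{MedCo}.
Substituting the second reaction function into the first: p_{MedCo} = 220/3 + (1/3)(226/3 + (1/3)p_{MedCo}), which gives (8/9)p_{MedCo} = 886/9 ⇒ p_{MedCo} = 110.75.
Then p_{RxPlus} = 226/3 + (1/3)·110.75 = 112.25.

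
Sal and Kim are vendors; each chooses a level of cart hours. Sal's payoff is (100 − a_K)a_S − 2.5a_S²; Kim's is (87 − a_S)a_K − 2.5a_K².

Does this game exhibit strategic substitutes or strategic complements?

strategic substitutes

Expanding Sal's payoff: 100a_S − a_Ka_S − 2.5a_S².
∂π/∂a_S = 100 − a_K − 5a_S = 0, so a_S = 20 − 0.2a_K.
The best-response slope da_S/da_K = −0.2 < 0: the reaction function is downward-sloping, so the choices are strategic substitutes.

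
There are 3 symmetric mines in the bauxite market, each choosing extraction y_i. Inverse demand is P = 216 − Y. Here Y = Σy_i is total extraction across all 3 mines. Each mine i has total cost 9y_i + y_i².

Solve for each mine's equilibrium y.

A representative mine's profit is π_i = y_i(216 − Y) − 9y_i − y_i², with Y = y_i + Σ_{j≠i} y_j.
First-order condition: 207 − 4y_i − Σ_{j≠i} y_j = 0.
In a symmetric equilibrium every mine chooses the same y, so Σ_{j≠i} y_j = 2y. The condition becomes 207 − 6y = 0, giving y = 207/6 = 34.5.

34.5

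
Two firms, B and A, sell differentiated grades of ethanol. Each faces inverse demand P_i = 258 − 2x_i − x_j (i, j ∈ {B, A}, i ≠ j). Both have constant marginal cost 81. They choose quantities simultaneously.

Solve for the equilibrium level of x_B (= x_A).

35.4

Firm B's profit: π = x_B(258 − 2x_B − x_A) − 81x_B.
∂π/∂x_B = 177 − 4x_B − x_A = 0 ⇒ x_B = 44.25 − 0.25x_A.
Setting x_B = x_A in the reaction function: x_B = 44.25 − 0.25x_B, so x_B = 44.25 / 1.25 = 35.4.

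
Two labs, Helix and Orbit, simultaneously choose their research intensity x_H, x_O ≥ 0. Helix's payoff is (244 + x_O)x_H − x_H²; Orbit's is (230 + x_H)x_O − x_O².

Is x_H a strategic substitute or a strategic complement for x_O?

Expanding Helix's payoff: 244x_H + x_Ox_H − x_H².
∂π/∂x_H = 244 + x_O − 2x_H = 0, so x_H = 122 + 0.5x_O.
The best-response slope dx_H/dx_O = 0.5 > 0: the reaction function is upward-sloping, so the choices are strategic complements.

strategic complements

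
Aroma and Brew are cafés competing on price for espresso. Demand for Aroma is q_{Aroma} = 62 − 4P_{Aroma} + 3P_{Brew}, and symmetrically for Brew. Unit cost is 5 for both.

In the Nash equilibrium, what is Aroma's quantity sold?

Aroma's profit: π = (P_{Aroma} − 5)(62 − 4P_{Aroma} + 3P_{Brew}).
∂π/∂P_{Aroma} = 82 − 8P_{Aroma} + 3P_{Brew} = 0 ⇒ P_{Aroma} = 10.25 + 0.375P_{Brew}.
By symmetry P_{Brew} = P_{Aroma}; substituting into the reaction function, 0.625P_{Aroma} = 10.25 and P_{Aroma} = 16.4.
q_{Aroma} = 62 − 4·16.4 + 3·16.4 = 45.6.

45.6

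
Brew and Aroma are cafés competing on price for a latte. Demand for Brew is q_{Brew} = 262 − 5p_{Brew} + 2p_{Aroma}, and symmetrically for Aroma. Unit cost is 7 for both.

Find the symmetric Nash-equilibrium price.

Brew's profit: π = (p_{Brew} − 7)(262 − 5p_{Brew} + 2p_{Aroma}).
∂π/∂p_{Brew} = 297 − 10p_{Brew} + 2p_{Aroma} = 0 ⇒ p_{Brew} = 29.7 + 0.2p_{Aroma}.
The game is symmetric, so in equilibrium p_{Aroma} = p_{Brew}: the reaction function gives 0.8p_{Brew} = 29.7, hence p_{Brew} = 37.125.

37.125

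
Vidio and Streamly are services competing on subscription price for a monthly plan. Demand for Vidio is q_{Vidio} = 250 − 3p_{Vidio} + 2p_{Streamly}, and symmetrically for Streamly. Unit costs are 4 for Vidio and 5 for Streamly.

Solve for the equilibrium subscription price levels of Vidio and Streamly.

Vidio's profit: π = (p_{Vidio} − 4)(250 − 3p_{Vidio} + 2p_{Streamly}).
∂π/∂p_{Vidio} = 262 − 6p_{Vidio} + 2p_{Streamly} = 0 ⇒ p_{Vidio} = 131/3 + (1/3)p_{Streamly}.
Similarly p_{Streamly} = 265/6 + (1/3)p_{Vidio}.
Substituting the second reaction function into the first: p_{Vidio} = 131/3 + (1/3)(265/6 + (1/3)p_{Vidio}), which gives (8/9)p_{Vidio} = 1051/18 ⇒ p_{Vidio} = 65.6875.
Then p_{Streamly} = 265/6 + (1/3)·65.6875 = 66.0625.

65.6875, 66.0625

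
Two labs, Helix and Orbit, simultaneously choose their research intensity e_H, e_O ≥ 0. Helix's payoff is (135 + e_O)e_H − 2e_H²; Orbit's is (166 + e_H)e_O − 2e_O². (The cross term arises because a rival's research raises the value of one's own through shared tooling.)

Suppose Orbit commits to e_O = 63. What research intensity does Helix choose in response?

Expanding Helix's payoff: 135e_H + e_Oe_H − 2e_H².
∂π/∂e_H = 135 + e_O − 4e_H = 0, so e_H = 33.75 + 0.25e_O.
At e_O = 63: e_H = 33.75 + 0.25·63 = 49.5.

49.5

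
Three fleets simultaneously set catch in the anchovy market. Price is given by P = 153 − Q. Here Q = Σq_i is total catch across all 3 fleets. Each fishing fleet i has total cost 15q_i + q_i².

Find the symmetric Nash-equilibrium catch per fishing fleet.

23

A representative fishing fleet's profit is π_i = q_i(153 − Q) − 15q_i − q_i², with Q = q_i + Σ_{j≠i} q_j.
First-order condition: 138 − 4q_i − Σ_{j≠i} q_j = 0.
With identical fishing fleets, set every q_j = q: then 138 − 4q − 2q = 0, i.e. q = 138/6 = 23.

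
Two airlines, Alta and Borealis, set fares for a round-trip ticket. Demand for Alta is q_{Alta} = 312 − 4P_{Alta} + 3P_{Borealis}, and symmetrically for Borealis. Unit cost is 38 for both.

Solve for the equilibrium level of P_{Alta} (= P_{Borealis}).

92.8

Alta's profit: π = (P_{Alta} − 38)(312 − 4P_{Alta} + 3P_{Borealis}).
∂π/∂P_{Alta} = 464 − 8P_{Alta} + 3P_{Borealis} = 0 ⇒ P_{Alta} = 58 + 0.375P_{Borealis}.
By symmetry P_{Borealis} = P_{Alta}; substituting into the reaction function, 0.625P_{Alta} = 58 and P_{Alta} = 92.8.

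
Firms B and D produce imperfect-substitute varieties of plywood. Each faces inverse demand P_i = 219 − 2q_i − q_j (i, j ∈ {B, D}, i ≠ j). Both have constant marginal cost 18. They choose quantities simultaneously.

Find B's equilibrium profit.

Firm B's profit: π = q_B(219 − 2q_B − q_D) − 18q_B.
∂π/∂q_B = 201 − 4q_B − q_D = 0 ⇒ q_B = 50.25 − 0.25q_D.
The game is symmetric, so in equilibrium q_D = q_B: the reaction function gives 1.25q_B = 50.25, hence q_B = 40.2.
P_B = 219 − 2·40.2 − 40.2 = 98.4.
Profit = (98.4 − 18)·40.2 = 3232.08.

3232.08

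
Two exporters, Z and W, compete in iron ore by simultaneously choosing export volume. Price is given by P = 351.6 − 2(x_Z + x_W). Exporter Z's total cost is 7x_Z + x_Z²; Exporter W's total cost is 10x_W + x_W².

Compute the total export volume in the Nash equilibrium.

Exporter Z's profit: π = x_Z(351.6 − 2(x_Z + x_W)) − 7x_Z − x_Z².
∂π/∂x_Z = 344.6 − 6x_Z − 2x_W = 0, so x_Z = 1723/30 − (1/3)x_W.
By the same steps for W: x_W = 854/15 − (1/3)x_Z.
Plugging x_W into Z's best response: x_Z = 1723/30 − (1/3)(854/15 − (1/3)x_Z) ⇒ (8/9)x_Z = 3461/90, so x_Z = 43.2625.
Then x_W = 854/15 − (1/3)·43.2625 = 42.5125.
Total export volume: 43.2625 + 42.5125 = 85.775.

85.775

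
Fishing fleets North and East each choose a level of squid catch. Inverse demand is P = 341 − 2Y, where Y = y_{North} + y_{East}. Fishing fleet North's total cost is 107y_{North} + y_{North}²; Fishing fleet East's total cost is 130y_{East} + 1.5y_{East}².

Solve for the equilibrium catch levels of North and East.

32, 21

Fishing fleet North's profit: π = y_{North}(341 − 2(y_{North} + y_{East})) − 107y_{North} − y_{North}².
∂π/∂y_{North} = 234 − 6y_{North} − 2y_{East} = 0, so y_{North} = 39 − (1/3)y_{East}.
For East: ∂π/∂y_{East} = 211 − 7y_{East} − 2y_{North} = 0 ⇒ y_{East} = 211/7 − (2/7)y_{North}.
Plugging y_{East} into North's best response: y_{North} = 39 − (1/3)(211/7 − (2/7)y_{North}) ⇒ (19/21)y_{North} = 608/21, so y_{North} = 32.
Then y_{East} = 211/7 − (2/7)·32 = 21.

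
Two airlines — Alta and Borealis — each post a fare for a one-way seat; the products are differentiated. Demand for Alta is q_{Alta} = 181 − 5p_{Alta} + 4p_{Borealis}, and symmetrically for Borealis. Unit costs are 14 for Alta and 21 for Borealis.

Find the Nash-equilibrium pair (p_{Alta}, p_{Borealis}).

43.5, 46

Alta's profit: π = (p_{Alta} − 14)(181 − 5p_{Alta} + 4p_{Borealis}).
∂π/∂p_{Alta} = 251 − 10p_{Alta} + 4p_{Borealis} = 0 ⇒ p_{Alta} = 25.1 + 0.4p_{Borealis}.
Similarly p_{Borealis} = 28.6 + 0.4p_{Alta}.
Substituting the second reaction function into the first: p_{Alta} = 25.1 + 0.4(28.6 + 0.4p_{Alta}), which gives 0.84p_{Alta} = 36.54 ⇒ p_{Alta} = 43.5.
Then p_{Borealis} = 28.6 + 0.4·43.5 = 46.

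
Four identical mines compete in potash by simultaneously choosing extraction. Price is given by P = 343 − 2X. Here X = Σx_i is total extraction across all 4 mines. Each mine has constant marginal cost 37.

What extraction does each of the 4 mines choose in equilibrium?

A representative mine's profit is π_i = x_i(343 − 2X) − 37x_i, with X = x_i + Σ_{j≠i} x_j.
First-order condition: 306 − 4x_i − 2Σ_{j≠i} x_j = 0.
Imposing symmetry (x_j = x for all j) turns Σ_{j≠i} x_j into 3x, so 306 = 10x and x = 30.6.

30.6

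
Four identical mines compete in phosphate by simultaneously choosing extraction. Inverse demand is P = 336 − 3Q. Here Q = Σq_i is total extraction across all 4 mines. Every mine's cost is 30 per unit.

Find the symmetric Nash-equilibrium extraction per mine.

20.4

A representative mine's profit is π_i = q_i(336 − 3Q) − 30q_i, with Q = q_i + Σ_{j≠i} q_j.
First-order condition: 306 − 6q_i − 3Σ_{j≠i} q_j = 0.
Imposing symmetry (q_j = q for all j) turns Σ_{j≠i} q_j into 3q, so 306 = 15q and q = 20.4.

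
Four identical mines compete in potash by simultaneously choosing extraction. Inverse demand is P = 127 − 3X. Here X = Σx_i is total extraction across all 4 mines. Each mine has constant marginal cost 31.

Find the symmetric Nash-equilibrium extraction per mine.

A representative mine's profit is π_i = x_i(127 − 3X) − 31x_i, with X = x_i + Σ_{j≠i} x_j.
First-order condition: 96 − 6x_i − 3Σ_{j≠i} x_j = 0.
With identical mines, set every x_j = x: then 96 − 6x − 9x = 0, i.e. x = 96/15 = 6.4.

6.4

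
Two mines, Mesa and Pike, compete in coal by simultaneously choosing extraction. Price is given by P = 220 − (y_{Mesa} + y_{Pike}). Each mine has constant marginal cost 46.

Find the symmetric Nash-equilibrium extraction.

58

Mine Mesa's profit: π = y_{Mesa}(220 − (y_{Mesa} + y_{Pike})) − 46y_{Mesa}.
∂π/∂y_{Mesa} = 174 − 2y_{Mesa} − y_{Pike} = 0, so y_{Mesa} = 87 − 0.5y_{Pike}.
Setting y_{Mesa} = y_{Pike} in the reaction function: y_{Mesa} = 87 − 0.5y_{Mesa}, so y_{Mesa} = 87 / 1.5 = 58.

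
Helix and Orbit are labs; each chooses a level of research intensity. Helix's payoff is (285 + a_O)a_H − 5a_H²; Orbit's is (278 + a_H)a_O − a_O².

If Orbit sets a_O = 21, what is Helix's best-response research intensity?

Expanding Helix's payoff: 285a_H + a_Oa_H − 5a_H².
∂π/∂a_H = 285 + a_O − 10a_H = 0, so a_H = 28.5 + 0.1a_O.
At a_O = 21: a_H = 28.5 + 0.1·21 = 30.6.

30.6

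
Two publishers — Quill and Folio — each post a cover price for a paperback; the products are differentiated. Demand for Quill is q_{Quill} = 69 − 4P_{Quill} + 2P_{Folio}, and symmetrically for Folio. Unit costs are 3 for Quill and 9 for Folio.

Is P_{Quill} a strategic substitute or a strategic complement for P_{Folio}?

Quill's profit: π = (P_{Quill} − 3)(69 − 4P_{Quill} + 2P_{Folio}).
∂π/∂P_{Quill} = 81 − 8P_{Quill} + 2P_{Folio} = 0 ⇒ P_{Quill} = 10.125 + 0.25P_{Folio}.
The best-response slope dP_{Quill}/dP_{Folio} = 0.25 > 0: the reaction function is upward-sloping, so the choices are strategic complements.

strategic complements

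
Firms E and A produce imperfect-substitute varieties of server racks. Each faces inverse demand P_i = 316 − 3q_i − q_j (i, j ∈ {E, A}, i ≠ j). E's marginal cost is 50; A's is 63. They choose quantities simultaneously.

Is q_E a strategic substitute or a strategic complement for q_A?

Firm E's profit: π = q_E(316 − 3q_E − q_A) − 50q_E.
∂π/∂q_E = 266 − 6q_E − q_A = 0 ⇒ q_E = 133/3 − (1/6)q_A.
The best-response slope dq_E/dq_A = −1/6 < 0: the reaction function is downward-sloping, so the choices are strategic substitutes.

strategic substitutes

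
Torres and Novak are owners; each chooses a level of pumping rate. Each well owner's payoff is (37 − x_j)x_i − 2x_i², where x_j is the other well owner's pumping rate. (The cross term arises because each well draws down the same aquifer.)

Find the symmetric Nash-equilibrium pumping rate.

7.4

Torres's payoff is (37 − x_N)x_T − 2x_T².
∂π/∂x_T = 37 − x_N − 4x_T = 0, so x_T = 9.25 − 0.25x_N.
By symmetry x_N = x_T; substituting into the reaction function, 1.25x_T = 9.25 and x_T = 7.4.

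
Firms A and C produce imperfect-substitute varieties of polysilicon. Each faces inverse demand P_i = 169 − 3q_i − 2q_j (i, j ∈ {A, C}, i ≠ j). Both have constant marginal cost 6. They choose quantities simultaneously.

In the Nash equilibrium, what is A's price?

67.125

Firm A's profit: π = q_A(169 − 3q_A − 2q_C) − 6q_A.
∂π/∂q_A = 163 − 6q_A − 2q_C = 0 ⇒ q_A = 163/6 − (1/3)q_C.
The game is symmetric, so in equilibrium q_C = q_A: the reaction function gives (4/3)q_A = 163/6, hence q_A = 20.375.
P_A = 169 − 3·20.375 − 2·20.375 = 67.125.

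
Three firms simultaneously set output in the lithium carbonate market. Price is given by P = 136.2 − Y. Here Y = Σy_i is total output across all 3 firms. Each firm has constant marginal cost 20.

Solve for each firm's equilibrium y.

29.05

A representative firm's profit is π_i = y_i(136.2 − Y) − 20y_i, with Y = y_i + Σ_{j≠i} y_j.
First-order condition: 116.2 − 2y_i − Σ_{j≠i} y_j = 0.
In a symmetric equilibrium every firm chooses the same y, so Σ_{j≠i} y_j = 2y. The condition becomes 116.2 − 4y = 0, giving y = 116.2/4 = 29.05.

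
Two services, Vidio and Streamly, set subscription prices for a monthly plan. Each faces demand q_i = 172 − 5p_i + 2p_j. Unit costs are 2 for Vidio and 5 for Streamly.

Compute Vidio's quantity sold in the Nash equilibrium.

105.3125

Vidio's profit: π = (p_{Vidio} − 2)(172 − 5p_{Vidio} + 2p_{Streamly}).
∂π/∂p_{Vidio} = 182 − 10p_{Vidio} + 2p_{Streamly} = 0 ⇒ p_{Vidio} = 18.2 + 0.2p_{Streamly}.
Similarly p_{Streamly} = 19.7 + 0.2p_{Vidio}.
Plugging p_{Streamly} into Vidio's best response: p_{Vidio} = 18.2 + 0.2(19.7 + 0.2p_{Vidio}) ⇒ 0.96p_{Vidio} = 22.14, so p_{Vidio} = 23.0625.
Then p_{Streamly} = 19.7 + 0.2·23.0625 = 24.3125.
q_{Vidio} = 172 − 5·23.0625 + 2·24.3125 = 105.3125.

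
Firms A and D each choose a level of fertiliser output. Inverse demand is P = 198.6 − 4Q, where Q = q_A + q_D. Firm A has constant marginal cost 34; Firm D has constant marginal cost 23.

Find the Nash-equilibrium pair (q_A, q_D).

12.8, 15.55

Firm A's profit: π = q_A(198.6 − 4(q_A + q_D)) − 34q_A.
∂π/∂q_A = 164.6 − 8q_A − 4q_D = 0, so q_A = 20.575 − 0.5q_D.
By the same steps for D: q_D = 21.95 − 0.5q_A.
Plugging q_D into A's best response: q_A = 20.575 − 0.5(21.95 − 0.5q_A) ⇒ 0.75q_A = 9.6, so q_A = 12.8.
Then q_D = 21.95 − 0.5·12.8 = 15.55.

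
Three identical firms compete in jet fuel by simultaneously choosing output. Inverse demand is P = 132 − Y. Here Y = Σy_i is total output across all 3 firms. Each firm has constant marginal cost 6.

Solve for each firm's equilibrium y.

31.5

A representative firm's profit is π_i = y_i(132 − Y) − 6y_i, with Y = y_i + Σ_{j≠i} y_j.
First-order condition: 126 − 2y_i − Σ_{j≠i} y_j = 0.
In a symmetric equilibrium every firm chooses the same y, so Σ_{j≠i} y_j = 2y. The condition becomes 126 − 4y = 0, giving y = 126/4 = 31.5.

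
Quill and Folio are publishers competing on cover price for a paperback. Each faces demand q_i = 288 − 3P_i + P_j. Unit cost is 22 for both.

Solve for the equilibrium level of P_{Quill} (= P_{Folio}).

Quill's profit: π = (P_{Quill} − 22)(288 − 3P_{Quill} + P_{Folio}).
∂π/∂P_{Quill} = 354 − 6P_{Quill} + P_{Folio} = 0 ⇒ P_{Quill} = 59 + (1/6)P_{Folio}.
The game is symmetric, so in equilibrium P_{Folio} = P_{Quill}: the reaction function gives (5/6)P_{Quill} = 59, hence P_{Quill} = 70.8.

70.8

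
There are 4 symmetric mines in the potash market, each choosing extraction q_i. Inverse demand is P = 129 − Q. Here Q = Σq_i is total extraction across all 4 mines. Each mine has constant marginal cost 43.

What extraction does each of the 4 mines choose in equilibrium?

A representative mine's profit is π_i = q_i(129 − Q) − 43q_i, with Q = q_i + Σ_{j≠i} q_j.
First-order condition: 86 − 2q_i − Σ_{j≠i} q_j = 0.
In a symmetric equilibrium every mine chooses the same q, so Σ_{j≠i} q_j = 3q. The condition becomes 86 − 5q = 0, giving q = 86/5 = 17.2.

17.2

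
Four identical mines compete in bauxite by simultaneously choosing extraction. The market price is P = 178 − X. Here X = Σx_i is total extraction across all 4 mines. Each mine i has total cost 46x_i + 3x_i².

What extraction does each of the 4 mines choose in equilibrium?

A representative mine's profit is π_i = x_i(178 − X) − 46x_i − 3x_i², with X = x_i + Σ_{j≠i} x_j.
First-order condition: 132 − 8x_i − Σ_{j≠i} x_j = 0.
Imposing symmetry (x_j = x for all j) turns Σ_{j≠i} x_j into 3x, so 132 = 11x and x = 12.

12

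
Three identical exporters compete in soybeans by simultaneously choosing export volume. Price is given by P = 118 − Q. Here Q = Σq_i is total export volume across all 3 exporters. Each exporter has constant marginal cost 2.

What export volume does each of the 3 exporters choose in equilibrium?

A representative exporter's profit is π_i = q_i(118 − Q) − 2q_i, with Q = q_i + Σ_{j≠i} q_j.
First-order condition: 116 − 2q_i − Σ_{j≠i} q_j = 0.
Imposing symmetry (q_j = q for all j) turns Σ_{j≠i} q_j into 2q, so 116 = 4q and q = 29.

29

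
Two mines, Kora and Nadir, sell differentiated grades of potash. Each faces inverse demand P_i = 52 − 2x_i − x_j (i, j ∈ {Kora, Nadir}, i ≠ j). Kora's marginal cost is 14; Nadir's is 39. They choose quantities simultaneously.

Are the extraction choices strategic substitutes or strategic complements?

Mine Kora's profit: π = x_{Kora}(52 − 2x_{Kora} − x_{Nadir}) − 14x_{Kora}.
∂π/∂x_{Kora} = 38 − 4x_{Kora} − x_{Nadir} = 0 ⇒ x_{Kora} = 9.5 − 0.25x_{Nadir}.
The best-response slope dx_{Kora}/dx_{Nadir} = −0.25 < 0: the reaction function is downward-sloping, so the choices are strategic substitutes.

strategic substitutes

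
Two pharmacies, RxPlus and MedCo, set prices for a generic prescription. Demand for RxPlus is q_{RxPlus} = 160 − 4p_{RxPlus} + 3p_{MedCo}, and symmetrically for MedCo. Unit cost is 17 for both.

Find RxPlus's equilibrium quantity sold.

114.4

RxPlus's profit: π = (p_{RxPlus} − 17)(160 − 4p_{RxPlus} + 3p_{MedCo}).
∂π/∂p_{RxPlus} = 228 − 8p_{RxPlus} + 3p_{MedCo} = 0 ⇒ p_{RxPlus} = 28.5 + 0.375p_{MedCo}.
By symmetry p_{MedCo} = p_{RxPlus}; substituting into the reaction function, 0.625p_{RxPlus} = 28.5 and p_{RxPlus} = 45.6.
q_{RxPlus} = 160 − 4·45.6 + 3·45.6 = 114.4.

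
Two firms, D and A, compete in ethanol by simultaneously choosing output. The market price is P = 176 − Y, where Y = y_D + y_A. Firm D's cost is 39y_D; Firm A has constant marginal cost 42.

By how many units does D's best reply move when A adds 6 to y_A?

-3

Firm D's profit: π = y_D(176 − (y_D + y_A)) − 39y_D.
∂π/∂y_D = 137 − 2y_D − y_A = 0, so y_D = 68.5 − 0.5y_A.
The reaction-function slope is −0.5, so a 6-unit rise in y_A moves y_D by −0.5 × 6 = −3. D's best response falls — the actions are strategic substitutes.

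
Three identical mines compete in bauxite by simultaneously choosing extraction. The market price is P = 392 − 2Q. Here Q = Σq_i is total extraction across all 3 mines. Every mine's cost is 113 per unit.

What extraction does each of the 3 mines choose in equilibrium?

A representative mine's profit is π_i = q_i(392 − 2Q) − 113q_i, with Q = q_i + Σ_{j≠i} q_j.
First-order condition: 279 − 4q_i − 2Σ_{j≠i} q_j = 0.
In a symmetric equilibrium every mine chooses the same q, so Σ_{j≠i} q_j = 2q. The condition becomes 279 − 8q = 0, giving q = 279/8 = 34.875.

34.875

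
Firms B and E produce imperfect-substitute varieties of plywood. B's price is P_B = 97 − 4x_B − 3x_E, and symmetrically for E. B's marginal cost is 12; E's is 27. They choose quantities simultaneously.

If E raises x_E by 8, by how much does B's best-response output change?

-3

Firm B's profit: π = x_B(97 − 4x_B − 3x_E) − 12x_B.
∂π/∂x_B = 85 − 8x_B − 3x_E = 0 ⇒ x_B = 10.625 − 0.375x_E.
The reaction-function slope is −0.375, so an 8-unit rise in x_E moves x_B by −0.375 × 8 = −3. B's best response falls — the actions are strategic substitutes.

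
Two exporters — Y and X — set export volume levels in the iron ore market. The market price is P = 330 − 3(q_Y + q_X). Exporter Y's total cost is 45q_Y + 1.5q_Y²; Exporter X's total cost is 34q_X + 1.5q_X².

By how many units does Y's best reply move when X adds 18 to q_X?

Exporter Y's profit: π = q_Y(330 − 3(q_Y + q_X)) − 45q_Y − 1.5q_Y².
∂π/∂q_Y = 285 − 9q_Y − 3q_X = 0, so q_Y = 95/3 − (1/3)q_X.
The reaction-function slope is −1/3, so an 18-unit rise in q_X moves q_Y by −1/3 × 18 = −6. Y's best response falls — the actions are strategic substitutes.

-6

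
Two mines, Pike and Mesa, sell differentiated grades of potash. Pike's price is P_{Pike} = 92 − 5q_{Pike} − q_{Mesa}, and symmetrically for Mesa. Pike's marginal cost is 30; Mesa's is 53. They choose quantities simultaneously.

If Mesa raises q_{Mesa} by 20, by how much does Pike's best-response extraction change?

Mine Pike's profit: π = q_{Pike}(92 − 5q_{Pike} − q_{Mesa}) − 30q_{Pike}.
∂π/∂q_{Pike} = 62 − 10q_{Pike} − q_{Mesa} = 0 ⇒ q_{Pike} = 6.2 − 0.1q_{Mesa}.
The reaction-function slope is −0.1, so a 20-unit rise in q_{Mesa} moves q_{Pike} by −0.1 × 20 = −2. Pike's best response falls — the actions are strategic substitutes.

-2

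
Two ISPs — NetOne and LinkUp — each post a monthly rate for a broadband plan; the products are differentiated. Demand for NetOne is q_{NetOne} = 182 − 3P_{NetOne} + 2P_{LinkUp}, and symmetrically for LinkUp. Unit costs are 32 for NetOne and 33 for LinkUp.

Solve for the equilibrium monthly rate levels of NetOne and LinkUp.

69.6875, 70.0625

NetOne's profit: π = (P_{NetOne} − 32)(182 − 3P_{NetOne} + 2P_{LinkUp}).
∂π/∂P_{NetOne} = 278 − 6P_{NetOne} + 2P_{LinkUp} = 0 ⇒ P_{NetOne} = 139/3 + (1/3)P_{LinkUp}.
Similarly P_{LinkUp} = 281/6 + (1/3)P_{NetOne}.
Solving the two reaction functions simultaneously: (1 − (1/3)(1/3))P_{NetOne} = 139/3 + (1/3)·(281/6), so (8/9)P_{NetOne} = 1115/18 and P_{NetOne} = 69.6875.
Then P_{LinkUp} = 281/6 + (1/3)·69.6875 = 70.0625.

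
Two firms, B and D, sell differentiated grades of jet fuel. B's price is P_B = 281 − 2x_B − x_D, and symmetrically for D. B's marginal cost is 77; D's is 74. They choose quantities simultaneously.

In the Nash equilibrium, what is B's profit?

3296.72

Firm B's profit: π = x_B(281 − 2x_B − x_D) − 77x_B.
∂π/∂x_B = 204 − 4x_B − x_D = 0 ⇒ x_B = 51 − 0.25x_D.
Similarly x_D = 51.75 − 0.25x_B.
Plugging x_D into B's best response: x_B = 51 − 0.25(51.75 − 0.25x_B) ⇒ 0.9375x_B = 38.0625, so x_B = 40.6.
Then x_D = 51.75 − 0.25·40.6 = 41.6.
P_B = 281 − 2·40.6 − 41.6 = 158.2.
Profit = (158.2 − 77)·40.6 = 3296.72.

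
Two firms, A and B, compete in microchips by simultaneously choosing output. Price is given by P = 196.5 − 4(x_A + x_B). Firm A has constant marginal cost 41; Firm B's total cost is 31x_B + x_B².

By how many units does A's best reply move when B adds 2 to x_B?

-1

Firm A's profit: π = x_A(196.5 − 4(x_A + x_B)) − 41x_A.
∂π/∂x_A = 155.5 − 8x_A − 4x_B = 0, so x_A = 19.4375 − 0.5x_B.
The reaction-function slope is −0.5, so a 2-unit rise in x_B moves x_A by −0.5 × 2 = −1. A's best response falls — the actions are strategic substitutes.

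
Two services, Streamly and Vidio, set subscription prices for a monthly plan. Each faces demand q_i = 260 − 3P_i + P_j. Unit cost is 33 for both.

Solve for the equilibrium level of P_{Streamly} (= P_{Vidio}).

Streamly's profit: π = (P_{Streamly} − 33)(260 − 3P_{Streamly} + P_{Vidio}).
∂π/∂P_{Streamly} = 359 − 6P_{Streamly} + P_{Vidio} = 0 ⇒ P_{Streamly} = 359/6 + (1/6)P_{Vidio}.
By symmetry P_{Vidio} = P_{Streamly}; substituting into the reaction function, (5/6)P_{Streamly} = 359/6 and P_{Streamly} = 71.8.

71.8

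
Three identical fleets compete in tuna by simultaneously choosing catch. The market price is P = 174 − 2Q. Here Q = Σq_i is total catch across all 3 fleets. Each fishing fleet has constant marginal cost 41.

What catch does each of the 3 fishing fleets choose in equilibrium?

A representative fishing fleet's profit is π_i = q_i(174 − 2Q) − 41q_i, with Q = q_i + Σ_{j≠i} q_j.
First-order condition: 133 − 4q_i − 2Σ_{j≠i} q_j = 0.
In a symmetric equilibrium every fishing fleet chooses the same q, so Σ_{j≠i} q_j = 2q. The condition becomes 133 − 8q = 0, giving q = 133/8 = 16.625.

16.625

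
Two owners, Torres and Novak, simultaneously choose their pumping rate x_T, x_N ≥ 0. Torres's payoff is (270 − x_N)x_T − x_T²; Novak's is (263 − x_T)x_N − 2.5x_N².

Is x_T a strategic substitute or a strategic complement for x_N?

Expanding Torres's payoff: 270x_T − x_Nx_T − x_T².
∂π/∂x_T = 270 − x_N − 2x_T = 0, so x_T = 135 − 0.5x_N.
The best-response slope dx_T/dx_N = −0.5 < 0: the reaction function is downward-sloping, so the choices are strategic substitutes.

strategic substitutes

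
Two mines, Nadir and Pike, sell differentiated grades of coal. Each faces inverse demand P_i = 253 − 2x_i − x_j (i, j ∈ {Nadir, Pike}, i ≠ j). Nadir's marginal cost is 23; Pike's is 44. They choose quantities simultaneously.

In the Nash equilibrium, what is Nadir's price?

Mine Nadir's profit: π = x_{Nadir}(253 − 2x_{Nadir} − x_{Pike}) − 23x_{Nadir}.
∂π/∂x_{Nadir} = 230 − 4x_{Nadir} − x_{Pike} = 0 ⇒ x_{Nadir} = 57.5 − 0.25x_{Pike}.
Similarly x_{Pike} = 52.25 − 0.25x_{Nadir}.
Solving the two reaction functions simultaneously: (1 − (−0.25)(−0.25))x_{Nadir} = 57.5 − 0.25·52.25, so 0.9375x_{Nadir} = 44.4375 and x_{Nadir} = 47.4.
Then x_{Pike} = 52.25 − 0.25·47.4 = 40.4.
P_{Nadir} = 253 − 2·47.4 − 40.4 = 117.8.

117.8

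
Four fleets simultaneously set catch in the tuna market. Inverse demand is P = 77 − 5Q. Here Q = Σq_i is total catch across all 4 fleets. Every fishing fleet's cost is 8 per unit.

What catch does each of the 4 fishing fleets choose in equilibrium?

A representative fishing fleet's profit is π_i = q_i(77 − 5Q) − 8q_i, with Q = q_i + Σ_{j≠i} q_j.
First-order condition: 69 − 10q_i − 5Σ_{j≠i} q_j = 0.
In a symmetric equilibrium every fishing fleet chooses the same q, so Σ_{j≠i} q_j = 3q. The condition becomes 69 − 25q = 0, giving q = 69/25 = 2.76.

2.76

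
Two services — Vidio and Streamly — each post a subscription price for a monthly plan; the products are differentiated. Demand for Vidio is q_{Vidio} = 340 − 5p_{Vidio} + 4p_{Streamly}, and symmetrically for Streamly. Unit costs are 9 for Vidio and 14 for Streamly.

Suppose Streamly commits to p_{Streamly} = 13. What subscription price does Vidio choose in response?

43.7

Vidio's profit: π = (p_{Vidio} − 9)(340 − 5p_{Vidio} + 4p_{Streamly}).
∂π/∂p_{Vidio} = 385 − 10p_{Vidio} + 4p_{Streamly} = 0 ⇒ p_{Vidio} = 38.5 + 0.4p_{Streamly}.
At p_{Streamly} = 13: p_{Vidio} = 38.5 + 0.4·13 = 43.7.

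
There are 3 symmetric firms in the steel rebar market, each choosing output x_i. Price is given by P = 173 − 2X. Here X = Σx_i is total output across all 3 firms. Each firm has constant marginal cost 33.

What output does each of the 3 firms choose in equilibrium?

17.5

A representative firm's profit is π_i = x_i(173 − 2X) − 33x_i, with X = x_i + Σ_{j≠i} x_j.
First-order condition: 140 − 4x_i − 2Σ_{j≠i} x_j = 0.
In a symmetric equilibrium every firm chooses the same x, so Σ_{j≠i} x_j = 2x. The condition becomes 140 − 8x = 0, giving x = 140/8 = 17.5.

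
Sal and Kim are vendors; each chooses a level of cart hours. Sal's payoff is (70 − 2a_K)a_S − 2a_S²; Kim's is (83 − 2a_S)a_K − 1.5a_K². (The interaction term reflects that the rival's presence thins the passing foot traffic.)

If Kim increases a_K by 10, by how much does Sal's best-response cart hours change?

Expanding Sal's payoff: 70a_S − 2a_Ka_S − 2a_S².
∂π/∂a_S = 70 − 2a_K − 4a_S = 0, so a_S = 17.5 − 0.5a_K.
The reaction-function slope is −0.5, so a 10-unit rise in a_K moves a_S by −0.5 × 10 = −5. Sal's best response falls — the actions are strategic substitutes.

-5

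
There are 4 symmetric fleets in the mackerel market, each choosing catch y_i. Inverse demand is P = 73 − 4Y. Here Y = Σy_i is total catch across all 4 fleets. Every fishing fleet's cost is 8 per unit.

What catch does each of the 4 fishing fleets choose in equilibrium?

3.25

A representative fishing fleet's profit is π_i = y_i(73 − 4Y) − 8y_i, with Y = y_i + Σ_{j≠i} y_j.
First-order condition: 65 − 8y_i − 4Σ_{j≠i} y_j = 0.
In a symmetric equilibrium every fishing fleet chooses the same y, so Σ_{j≠i} y_j = 3y. The condition becomes 65 − 20y = 0, giving y = 65/20 = 3.25.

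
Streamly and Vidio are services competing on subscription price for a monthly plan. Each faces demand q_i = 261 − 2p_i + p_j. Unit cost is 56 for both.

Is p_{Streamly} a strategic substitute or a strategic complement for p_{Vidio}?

strategic complements

Streamly's profit: π = (p_{Streamly} − 56)(261 − 2p_{Streamly} + p_{Vidio}).
∂π/∂p_{Streamly} = 373 − 4p_{Streamly} + p_{Vidio} = 0 ⇒ p_{Streamly} = 93.25 + 0.25p_{Vidio}.
The best-response slope dp_{Streamly}/dp_{Vidio} = 0.25 > 0: the reaction function is upward-sloping, so the choices are strategic complements.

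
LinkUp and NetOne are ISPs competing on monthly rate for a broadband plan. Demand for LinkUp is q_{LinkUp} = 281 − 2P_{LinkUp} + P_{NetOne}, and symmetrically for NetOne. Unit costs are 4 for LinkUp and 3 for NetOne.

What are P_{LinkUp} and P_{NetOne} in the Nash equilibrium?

LinkUp's profit: π = (P_{LinkUp} − 4)(281 − 2P_{LinkUp} + P_{NetOne}).
∂π/∂P_{LinkUp} = 289 − 4P_{LinkUp} + P_{NetOne} = 0 ⇒ P_{LinkUp} = 72.25 + 0.25P_{NetOne}.
Similarly P_{NetOne} = 71.75 + 0.25P_{LinkUp}.
Substituting the second reaction function into the first: P_{LinkUp} = 72.25 + 0.25(71.75 + 0.25P_{LinkUp}), which gives 0.9375P_{LinkUp} = 90.1875 ⇒ P_{LinkUp} = 96.2.
Then P_{NetOne} = 71.75 + 0.25·96.2 = 95.8.

96.2, 95.8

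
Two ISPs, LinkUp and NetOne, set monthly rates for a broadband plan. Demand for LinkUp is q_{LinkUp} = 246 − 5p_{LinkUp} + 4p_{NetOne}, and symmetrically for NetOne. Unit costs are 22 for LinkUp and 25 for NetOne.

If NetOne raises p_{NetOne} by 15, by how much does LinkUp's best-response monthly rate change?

6

LinkUp's profit: π = (p_{LinkUp} − 22)(246 − 5p_{LinkUp} + 4p_{NetOne}).
∂π/∂p_{LinkUp} = 356 − 10p_{LinkUp} + 4p_{NetOne} = 0 ⇒ p_{LinkUp} = 35.6 + 0.4p_{NetOne}.
The reaction-function slope is 0.4, so a 15-unit rise in p_{NetOne} moves p_{LinkUp} by 0.4 × 15 = 6. LinkUp's best response rises — the actions are strategic complements.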